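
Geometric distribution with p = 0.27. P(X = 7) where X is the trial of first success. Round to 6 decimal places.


P = (1-p)^(k-1) * p
(1-p)^(k-1) = 0.73^6 ≈ 0.1513342
P = 0.1513342 * 0.27 ≈ 0.04086024

0.040860


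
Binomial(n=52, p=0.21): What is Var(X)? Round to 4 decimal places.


Var = n*p*(1-p) = 52 * 0.21 * 0.79 = 8.6268

8.6268


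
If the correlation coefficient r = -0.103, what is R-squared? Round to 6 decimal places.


R^2 = r^2 = (-0.103)^2 = 0.010609

0.010609


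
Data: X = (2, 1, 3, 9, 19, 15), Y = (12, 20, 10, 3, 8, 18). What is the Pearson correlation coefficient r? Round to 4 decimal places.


r = sum((xi-xbar)(yi-ybar)) / sqrt(sum((xi-xbar)^2) * sum((yi-ybar)^2))
n = 6, xbar = 49/6 ≈ 8.166667, ybar = 71/6 ≈ 11.833333
Sxy = sum((xi-xbar)(yi-ybar)) = -341/6 ≈ -56.833333
Sxx = sum((xi-xbar)^2) = 1685/6 ≈ 280.833333
Syy = sum((yi-ybar)^2) = 1205/6 ≈ 200.833333
sqrt(Sxx*Syy) ≈ 237.488304
r = Sxy / sqrt(Sxx*Syy) = -56.833333 / 237.488304 ≈ -0.239310

-0.2393


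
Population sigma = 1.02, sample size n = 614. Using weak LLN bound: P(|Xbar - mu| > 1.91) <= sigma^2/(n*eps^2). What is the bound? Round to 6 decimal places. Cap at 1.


bound = min(1, sigma^2/(n*eps^2))
sigma^2 = 1.02^2 = 1.0404
n*eps^2 = 614 * 1.91^2 = 614 * 3.6481 = 2239.9334
sigma^2/(n*eps^2) = 1.0404 / 2239.9334 ≈ 0.00046448

0.000464


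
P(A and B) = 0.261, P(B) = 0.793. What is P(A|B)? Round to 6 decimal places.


P(A|B) = P(A and B) / P(B) = 0.261 / 0.793 = 261/793 ≈ 0.32912989

0.329130


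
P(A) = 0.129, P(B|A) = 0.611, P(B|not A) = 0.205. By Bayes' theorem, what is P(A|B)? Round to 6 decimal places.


P(A|B) = P(B|A)*P(A) / P(B), P(B) = P(B|A)*P(A) + P(B|not A)*P(not A)
P(B|A)*P(A) = 0.611 * 0.129 = 0.078819
P(B|not A)*P(not A) = 0.205 * 0.871 = 0.178555
P(B) = 0.078819 + 0.178555 = 0.257374
P(A|B) = 0.078819 / 0.257374 ≈ 0.30624305

0.306243


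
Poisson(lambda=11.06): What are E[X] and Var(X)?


E[X] = Var(X) = lambda = 11.06

11.06, 11.06


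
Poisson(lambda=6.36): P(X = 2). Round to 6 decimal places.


P = e^(-lam) * lam^k / k!
e^(-6.36) ≈ 0.001729367
lam^k = 6.36^2 = 40.4496
k! = 2! = 2
P = 0.001729367 * 40.4496 / 2 ≈ 0.034976

0.034976


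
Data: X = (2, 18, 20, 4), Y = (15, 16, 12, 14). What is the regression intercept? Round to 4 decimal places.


a = ybar - b*xbar, where b = sum((xi-xbar)(yi-ybar)) / sum((xi-xbar)^2)
n = 4, xbar = 44/4 = 11, ybar = 57/4 = 14.25
Sxy = sum((xi-xbar)(yi-ybar)) = -13
Sxx = sum((xi-xbar)^2) = 260
b = Sxy / Sxx = -0.05
a = 14.25 - (-0.05) * 11 = 14.8

14.8000


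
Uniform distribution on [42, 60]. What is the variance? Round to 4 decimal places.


Var = (b-a)^2 / 12
(b-a)^2 = (60 - 42)^2 = 324
Var = 324/12 = 27

27.0000


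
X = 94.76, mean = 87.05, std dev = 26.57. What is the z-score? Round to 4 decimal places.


z = (X - mu) / sigma
X - mu = 94.76 - 87.05 = 7.71
z = 7.71 / 26.57 = 771/2657 ≈ 0.290177

0.2902


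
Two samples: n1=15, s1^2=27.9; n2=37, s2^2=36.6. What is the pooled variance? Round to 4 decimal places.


sp^2 = ((n1-1)*s1^2 + (n2-1)*s2^2)/(n1+n2-2)
(n1-1)*s1^2 = 14 * 27.9 = 390.6
(n2-1)*s2^2 = 36 * 36.6 = 1317.6
numerator = 390.6 + 1317.6 = 1708.2
n1+n2-2 = 50
sp^2 = 1708.2 / 50 = 34.164

34.1640


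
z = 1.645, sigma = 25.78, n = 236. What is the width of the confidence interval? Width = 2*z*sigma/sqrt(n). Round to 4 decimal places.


width = 2*z*sigma/sqrt(n)
2*z*sigma = 2 * 1.645 * 25.78 = 84.8162
sqrt(236) ≈ 15.362291
width = 84.8162 / 15.362291 ≈ 5.521064

5.5211


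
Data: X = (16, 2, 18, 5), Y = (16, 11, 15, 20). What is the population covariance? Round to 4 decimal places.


Cov = (1/n)*sum((xi-xbar)(yi-ybar))
n = 4, xbar = 41/4 = 10.25, ybar = 62/4 = 15.5
sum((xi-xbar)(yi-ybar)) = 12.5
Cov = 12.5 / 4 = 3.125

3.1250


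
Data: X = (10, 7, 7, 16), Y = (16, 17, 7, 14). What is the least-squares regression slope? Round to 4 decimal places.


b = sum((xi-xbar)(yi-ybar)) / sum((xi-xbar)^2)
n = 4, xbar = 40/4 = 10, ybar = 54/4 = 13.5
Sxy = sum((xi-xbar)(yi-ybar)) = 12
Sxx = sum((xi-xbar)^2) = 54
b = Sxy / Sxx = 2/9 ≈ 0.222222

0.2222


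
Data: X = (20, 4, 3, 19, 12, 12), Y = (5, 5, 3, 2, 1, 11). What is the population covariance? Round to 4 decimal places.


Cov = (1/n)*sum((xi-xbar)(yi-ybar))
n = 6, xbar = 70/6 = 35/3 ≈ 11.666667, ybar = 27/6 = 4.5
sum((xi-xbar)(yi-ybar)) = -4
Cov = -4 / 6 = -2/3 ≈ -0.666667

-0.6667


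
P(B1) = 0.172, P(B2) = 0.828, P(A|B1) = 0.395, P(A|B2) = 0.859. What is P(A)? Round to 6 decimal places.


P(A) = P(A|B1)*P(B1) + P(A|B2)*P(B2)
P(A|B1)*P(B1) = 0.395 * 0.172 = 0.06794
P(A|B2)*P(B2) = 0.859 * 0.828 = 0.711252
P(A) = 0.06794 + 0.711252 = 0.779192

0.779192


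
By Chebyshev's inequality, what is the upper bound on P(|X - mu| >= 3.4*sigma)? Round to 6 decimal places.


P <= 1/k^2
k^2 = 3.4^2 = 11.56
1/k^2 = 1 / 11.56 = 25/289 ≈ 0.08650519

0.086505


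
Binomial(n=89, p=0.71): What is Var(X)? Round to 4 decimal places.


Var = n*p*(1-p) = 89 * 0.71 * 0.29 = 18.3251

18.3251


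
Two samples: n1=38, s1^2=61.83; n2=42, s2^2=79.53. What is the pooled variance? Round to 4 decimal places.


sp^2 = ((n1-1)*s1^2 + (n2-1)*s2^2)/(n1+n2-2)
(n1-1)*s1^2 = 37 * 61.83 = 2287.71
(n2-1)*s2^2 = 41 * 79.53 = 3260.73
numerator = 2287.71 + 3260.73 = 5548.44
n1+n2-2 = 78
sp^2 = 5548.44 / 78 = 46237/650 ≈ 71.133846

71.1338


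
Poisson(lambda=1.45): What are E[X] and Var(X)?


E[X] = Var(X) = lambda = 1.45

1.45, 1.45


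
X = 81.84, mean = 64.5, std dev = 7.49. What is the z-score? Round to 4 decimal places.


z = (X - mu) / sigma
X - mu = 81.84 - 64.5 = 17.34
z = 17.34 / 7.49 = 1734/749 ≈ 2.315087

2.3151


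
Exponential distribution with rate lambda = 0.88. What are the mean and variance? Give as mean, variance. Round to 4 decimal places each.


mean = 1/lam, var = 1/lam^2
mean = 1 / 0.88 = 25/22 ≈ 1.136364
lam^2 = 0.88^2 = 0.7744
var = 1 / 0.7744 = 625/484 ≈ 1.291322

1.1364, 1.2913


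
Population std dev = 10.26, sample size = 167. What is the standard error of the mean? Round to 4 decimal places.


SE = sigma / sqrt(n)
sqrt(167) ≈ 12.922848
SE = 10.26 / 12.922848 ≈ 0.793943

0.7939


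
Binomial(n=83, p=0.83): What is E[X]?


E[X] = n*p = 83 * 0.83 = 68.89

68.89


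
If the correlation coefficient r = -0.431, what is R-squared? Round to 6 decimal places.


R^2 = r^2 = (-0.431)^2 = 0.185761

0.185761


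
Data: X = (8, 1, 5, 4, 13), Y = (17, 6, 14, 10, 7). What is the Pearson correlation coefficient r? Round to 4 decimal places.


r = sum((xi-xbar)(yi-ybar)) / sqrt(sum((xi-xbar)^2) * sum((yi-ybar)^2))
n = 5, xbar = 31/5 = 6.2, ybar = 54/5 = 10.8
Sxy = sum((xi-xbar)(yi-ybar)) = 8.2
Sxx = sum((xi-xbar)^2) = 82.8
Syy = sum((yi-ybar)^2) = 86.8
sqrt(Sxx*Syy) ≈ 84.776412
r = Sxy / sqrt(Sxx*Syy) = 8.2 / 84.776412 ≈ 0.096725

0.0967


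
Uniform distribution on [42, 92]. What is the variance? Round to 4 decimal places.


Var = (b-a)^2 / 12
(b-a)^2 = (92 - 42)^2 = 2500
Var = 2500/12 ≈ 208.333333

208.3333


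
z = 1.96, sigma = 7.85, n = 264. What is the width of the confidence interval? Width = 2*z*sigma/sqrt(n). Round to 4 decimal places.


width = 2*z*sigma/sqrt(n)
2*z*sigma = 2 * 1.96 * 7.85 = 30.772
sqrt(264) ≈ 16.248077
width = 30.772 / 16.248077 ≈ 1.893886

1.8939


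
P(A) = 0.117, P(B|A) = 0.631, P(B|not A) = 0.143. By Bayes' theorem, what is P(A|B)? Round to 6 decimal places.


P(A|B) = P(B|A)*P(A) / P(B), P(B) = P(B|A)*P(A) + P(B|not A)*P(not A)
P(B|A)*P(A) = 0.631 * 0.117 = 0.073827
P(B|not A)*P(not A) = 0.143 * 0.883 = 0.126269
P(B) = 0.073827 + 0.126269 = 0.200096
P(A|B) = 0.073827 / 0.200096 ≈ 0.36895790

0.368958


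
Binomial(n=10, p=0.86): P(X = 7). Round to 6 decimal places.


P = C(n,k) * p^k * (1-p)^(n-k)
C(10,7) = 120
p^k = 0.86^7 ≈ 0.3479278
(1-p)^(n-k) = 0.14^3 = 0.002744
P = 120 * 0.3479278 * 0.002744 ≈ 0.114566

0.114566


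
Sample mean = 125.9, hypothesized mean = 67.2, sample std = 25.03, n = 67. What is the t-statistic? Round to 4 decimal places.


t = (xbar - mu0) / (s/sqrt(n))
xbar - mu0 = 125.9 - 67.2 = 58.7
sqrt(67) ≈ 8.18535277
s/sqrt(n) = 25.03 / 8.18535277 ≈ 3.05790119
t = 58.7 / 3.05790119 ≈ 19.196173

19.1962


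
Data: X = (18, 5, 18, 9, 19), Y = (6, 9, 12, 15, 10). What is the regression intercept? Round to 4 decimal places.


a = ybar - b*xbar, where b = sum((xi-xbar)(yi-ybar)) / sum((xi-xbar)^2)
n = 5, xbar = 69/5 = 13.8, ybar = 52/5 = 10.4
Sxy = sum((xi-xbar)(yi-ybar)) = -23.6
Sxx = sum((xi-xbar)^2) = 162.8
b = Sxy / Sxx = -59/407 ≈ -0.144963
a = 10.4 - (-0.144963) * 13.8 = 5047/407 ≈ 12.400491

12.4005


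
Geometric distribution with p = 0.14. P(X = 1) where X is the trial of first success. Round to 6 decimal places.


P = (1-p)^(k-1) * p
(1-p)^(k-1) = 0.86^0 = 1
P = 1 * 0.14 = 0.14

0.140000


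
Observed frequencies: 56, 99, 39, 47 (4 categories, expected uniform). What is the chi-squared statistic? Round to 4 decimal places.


chi2 = sum((O-E)^2/E), E = total/4
total = 241, E = 241/4 = 60.25
(56 - 60.25)^2 / 60.25 = 18.0625 / 60.25 = 289/964 ≈ 0.299793
(99 - 60.25)^2 / 60.25 = 1501.5625 / 60.25 = 24025/964 ≈ 24.922199
(39 - 60.25)^2 / 60.25 = 451.5625 / 60.25 = 7225/964 ≈ 7.494813
(47 - 60.25)^2 / 60.25 = 175.5625 / 60.25 = 2809/964 ≈ 2.913900
chi2 = 8587/241 ≈ 35.630705

35.6307


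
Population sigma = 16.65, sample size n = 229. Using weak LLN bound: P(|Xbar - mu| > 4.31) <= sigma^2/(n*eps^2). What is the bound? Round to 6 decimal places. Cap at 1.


bound = min(1, sigma^2/(n*eps^2))
sigma^2 = 16.65^2 = 277.2225
n*eps^2 = 229 * 4.31^2 = 229 * 18.5761 = 4253.9269
sigma^2/(n*eps^2) = 277.2225 / 4253.9269 ≈ 0.06516861

0.065169


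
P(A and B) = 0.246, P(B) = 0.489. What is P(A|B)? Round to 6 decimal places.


P(A|B) = P(A and B) / P(B) = 0.246 / 0.489 = 82/163 ≈ 0.50306748

0.503067


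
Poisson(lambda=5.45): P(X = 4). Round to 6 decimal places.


P = e^(-lam) * lam^k / k!
e^(-5.45) ≈ 0.004296305
lam^k = 5.45^4 ≈ 882.238506
k! = 4! = 24
P = 0.004296305 * 882.238506 / 24 ≈ 0.157932

0.157932


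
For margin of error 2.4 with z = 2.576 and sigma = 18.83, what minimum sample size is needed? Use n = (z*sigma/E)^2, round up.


z*sigma/E = 2.576 * 18.83 / 2.4 ≈ 20.210867
(z*sigma/E)^2 ≈ 408.479131
round up: n = 409

409


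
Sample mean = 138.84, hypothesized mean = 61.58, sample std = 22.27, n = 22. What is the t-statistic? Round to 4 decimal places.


t = (xbar - mu0) / (s/sqrt(n))
xbar - mu0 = 138.84 - 61.58 = 77.26
sqrt(22) ≈ 4.69041576
s/sqrt(n) = 22.27 / 4.69041576 ≈ 4.74797995
t = 77.26 / 4.74797995 ≈ 16.272183

16.2722


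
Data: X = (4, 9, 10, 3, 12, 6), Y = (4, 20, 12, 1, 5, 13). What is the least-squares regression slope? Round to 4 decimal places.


b = sum((xi-xbar)(yi-ybar)) / sum((xi-xbar)^2)
n = 6, xbar = 44/6 = 22/3 ≈ 7.333333, ybar = 55/6 ≈ 9.166667
Sxy = sum((xi-xbar)(yi-ybar)) = 161/3 ≈ 53.666667
Sxx = sum((xi-xbar)^2) = 190/3 ≈ 63.333333
b = Sxy / Sxx = 161/190 ≈ 0.847368

0.8474


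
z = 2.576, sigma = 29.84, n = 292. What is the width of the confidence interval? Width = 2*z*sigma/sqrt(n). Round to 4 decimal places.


width = 2*z*sigma/sqrt(n)
2*z*sigma = 2 * 2.576 * 29.84 = 153.73568
sqrt(292) ≈ 17.088007
width = 153.73568 / 17.088007 ≈ 8.996700

8.9967


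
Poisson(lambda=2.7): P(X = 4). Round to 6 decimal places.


P = e^(-lam) * lam^k / k!
e^(-2.7) ≈ 0.06720551
lam^k = 2.7^4 = 53.1441
k! = 4! = 24
P = 0.06720551 * 53.1441 / 24 ≈ 0.148816

0.148816


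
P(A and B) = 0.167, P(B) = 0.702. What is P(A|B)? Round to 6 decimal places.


P(A|B) = P(A and B) / P(B) = 0.167 / 0.702 = 167/702 ≈ 0.23789174

0.237892


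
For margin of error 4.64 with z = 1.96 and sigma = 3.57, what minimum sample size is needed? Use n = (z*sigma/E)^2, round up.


z*sigma/E = 1.96 * 3.57 / 4.64 ≈ 1.508017
(z*sigma/E)^2 ≈ 2.274116
round up: n = 3

3


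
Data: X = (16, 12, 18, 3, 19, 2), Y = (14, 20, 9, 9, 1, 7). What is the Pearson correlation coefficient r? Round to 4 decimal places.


r = sum((xi-xbar)(yi-ybar)) / sqrt(sum((xi-xbar)^2) * sum((yi-ybar)^2))
n = 6, xbar = 70/6 = 35/3 ≈ 11.666667, ybar = 60/6 = 10
Sxy = sum((xi-xbar)(yi-ybar)) = -14
Sxx = sum((xi-xbar)^2) = 844/3 ≈ 281.333333
Syy = sum((yi-ybar)^2) = 208
sqrt(Sxx*Syy) ≈ 241.903562
r = Sxy / sqrt(Sxx*Syy) = -14 / 241.903562 ≈ -0.057874

-0.0579


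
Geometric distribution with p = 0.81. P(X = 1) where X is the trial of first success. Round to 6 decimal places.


P = (1-p)^(k-1) * p
(1-p)^(k-1) = 0.19^0 = 1
P = 1 * 0.81 = 0.81

0.810000


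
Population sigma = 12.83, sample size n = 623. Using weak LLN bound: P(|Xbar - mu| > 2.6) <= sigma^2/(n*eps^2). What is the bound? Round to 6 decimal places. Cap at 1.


bound = min(1, sigma^2/(n*eps^2))
sigma^2 = 12.83^2 = 164.6089
n*eps^2 = 623 * 2.6^2 = 623 * 6.76 = 4211.48
sigma^2/(n*eps^2) = 164.6089 / 4211.48 ≈ 0.03908576

0.039086


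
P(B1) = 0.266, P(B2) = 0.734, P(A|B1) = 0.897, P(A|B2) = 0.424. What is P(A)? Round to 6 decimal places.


P(A) = P(A|B1)*P(B1) + P(A|B2)*P(B2)
P(A|B1)*P(B1) = 0.897 * 0.266 = 0.238602
P(A|B2)*P(B2) = 0.424 * 0.734 = 0.311216
P(A) = 0.238602 + 0.311216 = 0.549818

0.549818


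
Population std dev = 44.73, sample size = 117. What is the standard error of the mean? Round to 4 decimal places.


SE = sigma / sqrt(n)
sqrt(117) ≈ 10.816654
SE = 44.73 / 10.816654 ≈ 4.135290

4.1353


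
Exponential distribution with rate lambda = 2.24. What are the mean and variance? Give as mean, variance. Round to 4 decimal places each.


mean = 1/lam, var = 1/lam^2
mean = 1 / 2.24 = 25/56 ≈ 0.446429
lam^2 = 2.24^2 = 5.0176
var = 1 / 5.0176 = 625/3136 ≈ 0.199298

0.4464, 0.1993


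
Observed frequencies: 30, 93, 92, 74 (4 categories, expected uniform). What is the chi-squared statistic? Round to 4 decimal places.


chi2 = sum((O-E)^2/E), E = total/4
total = 289, E = 289/4 = 72.25
(30 - 72.25)^2 / 72.25 = 1785.0625 / 72.25 = 28561/1156 ≈ 24.706747
(93 - 72.25)^2 / 72.25 = 430.5625 / 72.25 = 6889/1156 ≈ 5.959343
(92 - 72.25)^2 / 72.25 = 390.0625 / 72.25 = 6241/1156 ≈ 5.398789
(74 - 72.25)^2 / 72.25 = 3.0625 / 72.25 = 49/1156 ≈ 0.042388
chi2 = 10435/289 ≈ 36.107266

36.1073


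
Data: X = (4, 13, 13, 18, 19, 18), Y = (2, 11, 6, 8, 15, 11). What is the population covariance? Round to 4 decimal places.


Cov = (1/n)*sum((xi-xbar)(yi-ybar))
n = 6, xbar = 85/6 ≈ 14.166667, ybar = 53/6 ≈ 8.833333
sum((xi-xbar)(yi-ybar)) = 631/6 ≈ 105.166667
Cov = 105.166667 / 6 = 631/36 ≈ 17.527778

17.5278


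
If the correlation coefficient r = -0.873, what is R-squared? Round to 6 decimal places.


R^2 = r^2 = (-0.873)^2 = 0.762129

0.762129


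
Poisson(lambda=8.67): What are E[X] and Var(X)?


E[X] = Var(X) = lambda = 8.67

8.67, 8.67


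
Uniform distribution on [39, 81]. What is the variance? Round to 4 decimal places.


Var = (b-a)^2 / 12
(b-a)^2 = (81 - 39)^2 = 1764
Var = 1764/12 = 147

147.0000


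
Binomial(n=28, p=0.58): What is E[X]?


E[X] = n*p = 28 * 0.58 = 16.24

16.24


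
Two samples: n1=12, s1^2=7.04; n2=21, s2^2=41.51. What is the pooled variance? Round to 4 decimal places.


sp^2 = ((n1-1)*s1^2 + (n2-1)*s2^2)/(n1+n2-2)
(n1-1)*s1^2 = 11 * 7.04 = 77.44
(n2-1)*s2^2 = 20 * 41.51 = 830.2
numerator = 77.44 + 830.2 = 907.64
n1+n2-2 = 31
sp^2 = 907.64 / 31 = 22691/775 ≈ 29.278710

29.2787


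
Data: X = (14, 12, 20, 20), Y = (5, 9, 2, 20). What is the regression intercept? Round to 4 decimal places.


a = ybar - b*xbar, where b = sum((xi-xbar)(yi-ybar)) / sum((xi-xbar)^2)
n = 4, xbar = 66/4 = 16.5, ybar = 36/4 = 9
Sxy = sum((xi-xbar)(yi-ybar)) = 24
Sxx = sum((xi-xbar)^2) = 51
b = Sxy / Sxx = 8/17 ≈ 0.470588
a = 9 - 0.470588 * 16.5 = 21/17 ≈ 1.235294

1.2353


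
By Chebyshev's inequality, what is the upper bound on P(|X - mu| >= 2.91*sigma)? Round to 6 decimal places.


P <= 1/k^2
k^2 = 2.91^2 = 8.4681
1/k^2 = 1 / 8.4681 ≈ 0.11809024

0.118090


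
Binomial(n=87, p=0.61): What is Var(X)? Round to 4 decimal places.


Var = n*p*(1-p) = 87 * 0.61 * 0.39 = 20.6973

20.6973


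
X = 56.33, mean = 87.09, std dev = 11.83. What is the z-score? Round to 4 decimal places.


z = (X - mu) / sigma
X - mu = 56.33 - 87.09 = -30.76
z = -30.76 / 11.83 = -3076/1183 ≈ -2.600169

-2.6002


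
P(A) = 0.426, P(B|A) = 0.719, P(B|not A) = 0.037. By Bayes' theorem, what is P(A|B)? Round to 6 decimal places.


P(A|B) = P(B|A)*P(A) / P(B), P(B) = P(B|A)*P(A) + P(B|not A)*P(not A)
P(B|A)*P(A) = 0.719 * 0.426 = 0.306294
P(B|not A)*P(not A) = 0.037 * 0.574 = 0.021238
P(B) = 0.306294 + 0.021238 = 0.327532
P(A|B) = 0.306294 / 0.327532 ≈ 0.93515748

0.935157


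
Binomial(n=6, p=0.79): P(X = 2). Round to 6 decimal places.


P = C(n,k) * p^k * (1-p)^(n-k)
C(6,2) = 15
p^k = 0.79^2 = 0.6241
(1-p)^(n-k) = 0.21^4 = 0.00194481
P = 15 * 0.6241 * 0.00194481 ≈ 0.018206

0.018206


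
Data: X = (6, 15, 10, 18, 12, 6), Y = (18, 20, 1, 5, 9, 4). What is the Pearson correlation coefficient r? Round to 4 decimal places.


r = sum((xi-xbar)(yi-ybar)) / sqrt(sum((xi-xbar)^2) * sum((yi-ybar)^2))
n = 6, xbar = 67/6 ≈ 11.166667, ybar = 57/6 = 9.5
Sxy = sum((xi-xbar)(yi-ybar)) = 3.5
Sxx = sum((xi-xbar)^2) = 701/6 ≈ 116.833333
Syy = sum((yi-ybar)^2) = 305.5
sqrt(Sxx*Syy) ≈ 188.924809
r = Sxy / sqrt(Sxx*Syy) = 3.5 / 188.924809 ≈ 0.018526

0.0185


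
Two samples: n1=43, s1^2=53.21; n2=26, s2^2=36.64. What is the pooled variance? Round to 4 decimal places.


sp^2 = ((n1-1)*s1^2 + (n2-1)*s2^2)/(n1+n2-2)
(n1-1)*s1^2 = 42 * 53.21 = 2234.82
(n2-1)*s2^2 = 25 * 36.64 = 916
numerator = 2234.82 + 916 = 3150.82
n1+n2-2 = 67
sp^2 = 3150.82 / 67 = 157541/3350 ≈ 47.027164

47.0272


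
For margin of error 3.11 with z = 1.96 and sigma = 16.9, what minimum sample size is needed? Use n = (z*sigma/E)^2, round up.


z*sigma/E = 1.96 * 16.9 / 3.11 = 16562/1555 ≈ 10.650804
(z*sigma/E)^2 ≈ 113.439623
round up: n = 114

114


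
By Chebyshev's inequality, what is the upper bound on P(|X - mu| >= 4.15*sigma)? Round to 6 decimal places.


P <= 1/k^2
k^2 = 4.15^2 = 17.2225
1/k^2 = 1 / 17.2225 = 400/6889 ≈ 0.05806358

0.058064


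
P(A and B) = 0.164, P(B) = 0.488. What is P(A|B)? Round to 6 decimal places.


P(A|B) = P(A and B) / P(B) = 0.164 / 0.488 = 41/122 ≈ 0.33606557

0.336066


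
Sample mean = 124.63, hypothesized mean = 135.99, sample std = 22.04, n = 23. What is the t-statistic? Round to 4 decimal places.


t = (xbar - mu0) / (s/sqrt(n))
xbar - mu0 = 124.63 - 135.99 = -11.36
sqrt(23) ≈ 4.79583152
s/sqrt(n) = 22.04 / 4.79583152 ≈ 4.59565769
t = -11.36 / 4.59565769 ≈ -2.471899

-2.4719


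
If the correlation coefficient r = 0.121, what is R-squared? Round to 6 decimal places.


R^2 = r^2 = (0.121)^2 = 0.014641

0.014641


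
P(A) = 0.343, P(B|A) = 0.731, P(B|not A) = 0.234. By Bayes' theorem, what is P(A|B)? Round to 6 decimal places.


P(A|B) = P(B|A)*P(A) / P(B), P(B) = P(B|A)*P(A) + P(B|not A)*P(not A)
P(B|A)*P(A) = 0.731 * 0.343 = 0.250733
P(B|not A)*P(not A) = 0.234 * 0.657 = 0.153738
P(B) = 0.250733 + 0.153738 = 0.404471
P(A|B) = 0.250733 / 0.404471 ≈ 0.61990353

0.619904


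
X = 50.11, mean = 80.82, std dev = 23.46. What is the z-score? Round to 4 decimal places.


z = (X - mu) / sigma
X - mu = 50.11 - 80.82 = -30.71
z = -30.71 / 23.46 = -3071/2346 ≈ -1.309037

-1.3090


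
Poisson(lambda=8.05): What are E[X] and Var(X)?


E[X] = Var(X) = lambda = 8.05

8.05, 8.05


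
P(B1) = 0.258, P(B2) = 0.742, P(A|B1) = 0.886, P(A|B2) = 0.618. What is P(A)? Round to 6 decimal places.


P(A) = P(A|B1)*P(B1) + P(A|B2)*P(B2)
P(A|B1)*P(B1) = 0.886 * 0.258 = 0.228588
P(A|B2)*P(B2) = 0.618 * 0.742 = 0.458556
P(A) = 0.228588 + 0.458556 = 0.687144

0.687144


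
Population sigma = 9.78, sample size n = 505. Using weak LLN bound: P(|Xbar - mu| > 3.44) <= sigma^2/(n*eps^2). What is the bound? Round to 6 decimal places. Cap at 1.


bound = min(1, sigma^2/(n*eps^2))
sigma^2 = 9.78^2 = 95.6484
n*eps^2 = 505 * 3.44^2 = 505 * 11.8336 = 5975.968
sigma^2/(n*eps^2) = 95.6484 / 5975.968 ≈ 0.01600551

0.016006


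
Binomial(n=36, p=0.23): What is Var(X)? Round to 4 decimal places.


Var = n*p*(1-p) = 36 * 0.23 * 0.77 = 6.3756

6.3756


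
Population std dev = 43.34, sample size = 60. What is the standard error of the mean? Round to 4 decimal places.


SE = sigma / sqrt(n)
sqrt(60) ≈ 7.745967
SE = 43.34 / 7.745967 ≈ 5.595170

5.5952


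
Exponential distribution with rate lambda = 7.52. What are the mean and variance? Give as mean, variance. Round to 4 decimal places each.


mean = 1/lam, var = 1/lam^2
mean = 1 / 7.52 = 25/188 ≈ 0.132979
lam^2 = 7.52^2 = 56.5504
var = 1 / 56.5504 ≈ 0.017683

0.1330, 0.0177


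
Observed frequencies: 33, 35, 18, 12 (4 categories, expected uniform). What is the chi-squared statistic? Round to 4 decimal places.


chi2 = sum((O-E)^2/E), E = total/4
total = 98, E = 98/4 = 24.5
(33 - 24.5)^2 / 24.5 = 72.25 / 24.5 = 289/98 ≈ 2.948980
(35 - 24.5)^2 / 24.5 = 110.25 / 24.5 = 4.5
(18 - 24.5)^2 / 24.5 = 42.25 / 24.5 = 169/98 ≈ 1.724490
(12 - 24.5)^2 / 24.5 = 156.25 / 24.5 = 625/98 ≈ 6.377551
chi2 = 762/49 ≈ 15.551020

15.5510


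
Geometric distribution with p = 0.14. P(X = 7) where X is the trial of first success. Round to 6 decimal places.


P = (1-p)^(k-1) * p
(1-p)^(k-1) = 0.86^6 ≈ 0.4045672
P = 0.4045672 * 0.14 ≈ 0.05663941

0.056639


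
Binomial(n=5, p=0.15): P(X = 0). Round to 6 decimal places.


P = C(n,k) * p^k * (1-p)^(n-k)
C(5,0) = 1
p^k = 0.15^0 = 1
(1-p)^(n-k) = 0.85^5 ≈ 0.4437053
P = 1 * 1 * 0.4437053 ≈ 0.443705

0.443705


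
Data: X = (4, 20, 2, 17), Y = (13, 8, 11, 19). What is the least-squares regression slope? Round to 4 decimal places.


b = sum((xi-xbar)(yi-ybar)) / sum((xi-xbar)^2)
n = 4, xbar = 43/4 = 10.75, ybar = 51/4 = 12.75
Sxy = sum((xi-xbar)(yi-ybar)) = 8.75
Sxx = sum((xi-xbar)^2) = 246.75
b = Sxy / Sxx = 5/141 ≈ 0.035461

0.0355


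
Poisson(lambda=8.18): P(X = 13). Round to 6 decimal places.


P = e^(-lam) * lam^k / k!
e^(-8.18) ≈ 0.0002802019
lam^k = 8.18^13 ≈ 734163768110.357925
k! = 13! = 6227020800
P = 0.0002802019 * 734163768110.357925 / 6227020800 ≈ 0.033036

0.033036


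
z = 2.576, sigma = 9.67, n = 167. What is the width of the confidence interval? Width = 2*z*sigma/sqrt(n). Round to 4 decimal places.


width = 2*z*sigma/sqrt(n)
2*z*sigma = 2 * 2.576 * 9.67 = 49.81984
sqrt(167) ≈ 12.922848
width = 49.81984 / 12.922848 ≈ 3.855175

3.8552


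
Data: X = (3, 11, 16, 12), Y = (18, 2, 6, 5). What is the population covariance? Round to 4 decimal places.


Cov = (1/n)*sum((xi-xbar)(yi-ybar))
n = 4, xbar = 42/4 = 10.5, ybar = 31/4 = 7.75
sum((xi-xbar)(yi-ybar)) = -93.5
Cov = -93.5 / 4 = -23.375

-23.3750


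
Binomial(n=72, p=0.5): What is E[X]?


E[X] = n*p = 72 * 0.5 = 36

36


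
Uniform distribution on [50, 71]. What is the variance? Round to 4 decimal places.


Var = (b-a)^2 / 12
(b-a)^2 = (71 - 50)^2 = 441
Var = 441/12 = 36.75

36.7500


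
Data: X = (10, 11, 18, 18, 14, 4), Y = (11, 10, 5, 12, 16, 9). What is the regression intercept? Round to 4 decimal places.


a = ybar - b*xbar, where b = sum((xi-xbar)(yi-ybar)) / sum((xi-xbar)^2)
n = 6, xbar = 75/6 = 12.5, ybar = 63/6 = 10.5
Sxy = sum((xi-xbar)(yi-ybar)) = -1.5
Sxx = sum((xi-xbar)^2) = 143.5
b = Sxy / Sxx = -3/287 ≈ -0.010453
a = 10.5 - (-0.010453) * 12.5 = 3051/287 ≈ 10.630662

10.6307


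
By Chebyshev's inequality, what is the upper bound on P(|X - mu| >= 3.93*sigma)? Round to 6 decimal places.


P <= 1/k^2
k^2 = 3.93^2 = 15.4449
1/k^2 = 1 / 15.4449 ≈ 0.06474629

0.064746


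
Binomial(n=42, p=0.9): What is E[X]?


E[X] = n*p = 42 * 0.9 = 37.8

37.8


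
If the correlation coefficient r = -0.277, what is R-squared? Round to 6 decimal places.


R^2 = r^2 = (-0.277)^2 = 0.076729

0.076729


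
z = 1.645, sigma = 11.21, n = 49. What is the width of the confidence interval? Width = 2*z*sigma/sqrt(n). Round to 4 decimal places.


width = 2*z*sigma/sqrt(n)
2*z*sigma = 2 * 1.645 * 11.21 = 36.8809
sqrt(49) = 7
width = 36.8809 / 7 = 5.2687

5.2687


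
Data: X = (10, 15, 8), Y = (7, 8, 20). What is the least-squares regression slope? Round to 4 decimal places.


b = sum((xi-xbar)(yi-ybar)) / sum((xi-xbar)^2)
n = 3, xbar = 33/3 = 11, ybar = 35/3 ≈ 11.666667
Sxy = sum((xi-xbar)(yi-ybar)) = -35
Sxx = sum((xi-xbar)^2) = 26
b = Sxy / Sxx = -35/26 ≈ -1.346154

-1.3462


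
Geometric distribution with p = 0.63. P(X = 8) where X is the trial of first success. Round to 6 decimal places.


P = (1-p)^(k-1) * p
(1-p)^(k-1) = 0.37^7 ≈ 0.0009493188
P = 0.0009493188 * 0.63 ≈ 0.0005980708

0.000598


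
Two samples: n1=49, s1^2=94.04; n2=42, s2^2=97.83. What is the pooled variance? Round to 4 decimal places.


sp^2 = ((n1-1)*s1^2 + (n2-1)*s2^2)/(n1+n2-2)
(n1-1)*s1^2 = 48 * 94.04 = 4513.92
(n2-1)*s2^2 = 41 * 97.83 = 4011.03
numerator = 4513.92 + 4011.03 = 8524.95
n1+n2-2 = 89
sp^2 = 8524.95 / 89 = 170499/1780 ≈ 95.785955

95.7860


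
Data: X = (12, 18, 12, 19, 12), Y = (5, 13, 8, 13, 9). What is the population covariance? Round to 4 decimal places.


Cov = (1/n)*sum((xi-xbar)(yi-ybar))
n = 5, xbar = 73/5 = 14.6, ybar = 48/5 = 9.6
sum((xi-xbar)(yi-ybar)) = 44.2
Cov = 44.2 / 5 = 8.84

8.8400


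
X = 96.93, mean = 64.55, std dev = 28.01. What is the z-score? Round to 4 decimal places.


z = (X - mu) / sigma
X - mu = 96.93 - 64.55 = 32.38
z = 32.38 / 28.01 = 3238/2801 ≈ 1.156016

1.1560


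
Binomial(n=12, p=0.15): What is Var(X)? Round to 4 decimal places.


Var = n*p*(1-p) = 12 * 0.15 * 0.85 = 1.53

1.5300


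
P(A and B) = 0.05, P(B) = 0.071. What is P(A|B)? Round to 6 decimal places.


P(A|B) = P(A and B) / P(B) = 0.05 / 0.071 = 50/71 ≈ 0.70422535

0.704225


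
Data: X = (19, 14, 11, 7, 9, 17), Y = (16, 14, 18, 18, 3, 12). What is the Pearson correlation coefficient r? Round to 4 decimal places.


r = sum((xi-xbar)(yi-ybar)) / sqrt(sum((xi-xbar)^2) * sum((yi-ybar)^2))
n = 6, xbar = 77/6 ≈ 12.833333, ybar = 81/6 = 13.5
Sxy = sum((xi-xbar)(yi-ybar)) = 15.5
Sxx = sum((xi-xbar)^2) = 653/6 ≈ 108.833333
Syy = sum((yi-ybar)^2) = 159.5
sqrt(Sxx*Syy) ≈ 131.753242
r = Sxy / sqrt(Sxx*Syy) = 15.5 / 131.753242 ≈ 0.117644

0.1176


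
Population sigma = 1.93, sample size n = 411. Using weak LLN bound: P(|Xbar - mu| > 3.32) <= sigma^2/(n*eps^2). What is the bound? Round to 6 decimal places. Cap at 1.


bound = min(1, sigma^2/(n*eps^2))
sigma^2 = 1.93^2 = 3.7249
n*eps^2 = 411 * 3.32^2 = 411 * 11.0224 = 4530.2064
sigma^2/(n*eps^2) = 3.7249 / 4530.2064 ≈ 0.00082224

0.000822


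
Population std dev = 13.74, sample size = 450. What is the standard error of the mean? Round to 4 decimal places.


SE = sigma / sqrt(n)
sqrt(450) ≈ 21.213203
SE = 13.74 / 21.213203 ≈ 0.647710

0.6477


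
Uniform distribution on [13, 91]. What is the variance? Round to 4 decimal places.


Var = (b-a)^2 / 12
(b-a)^2 = (91 - 13)^2 = 6084
Var = 6084/12 = 507

507.0000


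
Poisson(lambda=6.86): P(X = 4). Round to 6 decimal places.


P = e^(-lam) * lam^k / k!
e^(-6.86) ≈ 0.001048914
lam^k = 6.86^4 ≈ 2214.605952
k! = 4! = 24
P = 0.001048914 * 2214.605952 / 24 ≈ 0.096789

0.096789


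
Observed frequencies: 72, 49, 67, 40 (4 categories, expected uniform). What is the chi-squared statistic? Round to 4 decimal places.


chi2 = sum((O-E)^2/E), E = total/4
total = 228, E = 228/4 = 57
(72 - 57)^2 / 57 = 225 / 57 = 75/19 ≈ 3.947368
(49 - 57)^2 / 57 = 64 / 57 = 64/57 ≈ 1.122807
(67 - 57)^2 / 57 = 100 / 57 = 100/57 ≈ 1.754386
(40 - 57)^2 / 57 = 289 / 57 = 289/57 ≈ 5.070175
chi2 = 226/19 ≈ 11.894737

11.8947


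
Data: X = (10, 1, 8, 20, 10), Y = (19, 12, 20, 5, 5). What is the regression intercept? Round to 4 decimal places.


a = ybar - b*xbar, where b = sum((xi-xbar)(yi-ybar)) / sum((xi-xbar)^2)
n = 5, xbar = 49/5 = 9.8, ybar = 61/5 = 12.2
Sxy = sum((xi-xbar)(yi-ybar)) = -85.8
Sxx = sum((xi-xbar)^2) = 184.8
b = Sxy / Sxx = -13/28 ≈ -0.464286
a = 12.2 - (-0.464286) * 9.8 = 16.75

16.7500


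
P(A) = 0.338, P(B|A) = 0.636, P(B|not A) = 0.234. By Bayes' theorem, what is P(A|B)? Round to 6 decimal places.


P(A|B) = P(B|A)*P(A) / P(B), P(B) = P(B|A)*P(A) + P(B|not A)*P(not A)
P(B|A)*P(A) = 0.636 * 0.338 = 0.214968
P(B|not A)*P(not A) = 0.234 * 0.662 = 0.154908
P(B) = 0.214968 + 0.154908 = 0.369876
P(A|B) = 0.214968 / 0.369876 = 1378/2371 ≈ 0.58118937

0.581189


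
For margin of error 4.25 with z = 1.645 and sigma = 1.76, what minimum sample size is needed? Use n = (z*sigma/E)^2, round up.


z*sigma/E = 1.645 * 1.76 / 4.25 ≈ 0.681224
(z*sigma/E)^2 ≈ 0.464065
round up: n = 1

1


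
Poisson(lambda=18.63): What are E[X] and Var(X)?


E[X] = Var(X) = lambda = 18.63

18.63, 18.63


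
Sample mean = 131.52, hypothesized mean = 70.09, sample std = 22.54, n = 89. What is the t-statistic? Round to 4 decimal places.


t = (xbar - mu0) / (s/sqrt(n))
xbar - mu0 = 131.52 - 70.09 = 61.43
sqrt(89) ≈ 9.43398113
s/sqrt(n) = 22.54 / 9.43398113 ≈ 2.38923522
t = 61.43 / 2.38923522 ≈ 25.711156

25.7112


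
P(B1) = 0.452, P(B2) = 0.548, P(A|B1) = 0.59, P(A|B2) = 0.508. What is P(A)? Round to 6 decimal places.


P(A) = P(A|B1)*P(B1) + P(A|B2)*P(B2)
P(A|B1)*P(B1) = 0.59 * 0.452 = 0.26668
P(A|B2)*P(B2) = 0.508 * 0.548 = 0.278384
P(A) = 0.26668 + 0.278384 = 0.545064

0.545064


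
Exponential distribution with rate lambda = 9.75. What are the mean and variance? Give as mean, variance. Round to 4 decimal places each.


mean = 1/lam, var = 1/lam^2
mean = 1 / 9.75 = 4/39 ≈ 0.102564
lam^2 = 9.75^2 = 95.0625
var = 1 / 95.0625 = 16/1521 ≈ 0.010519

0.1026, 0.0105


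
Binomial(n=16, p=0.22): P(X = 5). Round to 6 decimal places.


P = C(n,k) * p^k * (1-p)^(n-k)
C(16,5) = 4368
p^k = 0.22^5 = 0.0005153632
(1-p)^(n-k) = 0.78^11 ≈ 0.06501905
P = 4368 * 0.0005153632 * 0.06501905 ≈ 0.146365

0.146365


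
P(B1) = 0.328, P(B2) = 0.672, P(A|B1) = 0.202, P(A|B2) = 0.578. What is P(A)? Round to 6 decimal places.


P(A) = P(A|B1)*P(B1) + P(A|B2)*P(B2)
P(A|B1)*P(B1) = 0.202 * 0.328 = 0.066256
P(A|B2)*P(B2) = 0.578 * 0.672 = 0.388416
P(A) = 0.066256 + 0.388416 = 0.454672

0.454672


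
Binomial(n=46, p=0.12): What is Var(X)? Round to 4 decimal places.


Var = n*p*(1-p) = 46 * 0.12 * 0.88 = 4.8576

4.8576


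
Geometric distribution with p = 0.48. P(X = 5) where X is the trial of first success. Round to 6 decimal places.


P = (1-p)^(k-1) * p
(1-p)^(k-1) = 0.52^4 = 0.07311616
P = 0.07311616 * 0.48 ≈ 0.03509576

0.035096


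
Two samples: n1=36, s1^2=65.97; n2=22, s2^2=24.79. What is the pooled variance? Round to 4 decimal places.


sp^2 = ((n1-1)*s1^2 + (n2-1)*s2^2)/(n1+n2-2)
(n1-1)*s1^2 = 35 * 65.97 = 2308.95
(n2-1)*s2^2 = 21 * 24.79 = 520.59
numerator = 2308.95 + 520.59 = 2829.54
n1+n2-2 = 56
sp^2 = 2829.54 / 56 = 50.5275

50.5275


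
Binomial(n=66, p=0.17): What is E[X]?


E[X] = n*p = 66 * 0.17 = 11.22

11.22


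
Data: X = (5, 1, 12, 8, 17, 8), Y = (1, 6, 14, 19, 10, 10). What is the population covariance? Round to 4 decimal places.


Cov = (1/n)*sum((xi-xbar)(yi-ybar))
n = 6, xbar = 51/6 = 8.5, ybar = 60/6 = 10
sum((xi-xbar)(yi-ybar)) = 71
Cov = 71 / 6 = 71/6 ≈ 11.833333

11.8333


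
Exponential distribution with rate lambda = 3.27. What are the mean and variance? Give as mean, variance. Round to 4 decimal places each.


mean = 1/lam, var = 1/lam^2
mean = 1 / 3.27 = 100/327 ≈ 0.305810
lam^2 = 3.27^2 = 10.6929
var = 1 / 10.6929 ≈ 0.093520

0.3058, 0.0935


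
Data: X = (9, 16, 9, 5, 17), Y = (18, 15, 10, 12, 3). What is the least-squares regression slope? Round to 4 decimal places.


b = sum((xi-xbar)(yi-ybar)) / sum((xi-xbar)^2)
n = 5, xbar = 56/5 = 11.2, ybar = 58/5 = 11.6
Sxy = sum((xi-xbar)(yi-ybar)) = -46.6
Sxx = sum((xi-xbar)^2) = 104.8
b = Sxy / Sxx = -233/524 ≈ -0.444656

-0.4447


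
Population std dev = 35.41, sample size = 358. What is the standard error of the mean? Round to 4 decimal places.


SE = sigma / sqrt(n)
sqrt(358) ≈ 18.920888
SE = 35.41 / 18.920888 ≈ 1.871477

1.8715


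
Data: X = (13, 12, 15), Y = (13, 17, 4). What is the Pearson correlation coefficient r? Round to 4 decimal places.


r = sum((xi-xbar)(yi-ybar)) / sqrt(sum((xi-xbar)^2) * sum((yi-ybar)^2))
n = 3, xbar = 40/3 ≈ 13.333333, ybar = 34/3 ≈ 11.333333
Sxy = sum((xi-xbar)(yi-ybar)) = -61/3 ≈ -20.333333
Sxx = sum((xi-xbar)^2) = 14/3 ≈ 4.666667
Syy = sum((yi-ybar)^2) = 266/3 ≈ 88.666667
sqrt(Sxx*Syy) ≈ 20.341528
r = Sxy / sqrt(Sxx*Syy) = -20.333333 / 20.341528 ≈ -0.999597

-0.9996


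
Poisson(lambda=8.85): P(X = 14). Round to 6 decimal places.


P = e^(-lam) * lam^k / k!
e^(-8.85) ≈ 0.0001433817
lam^k = 8.85^14 ≈ 18080306555962.490104
k! = 14! = 87178291200
P = 0.0001433817 * 18080306555962.490104 / 87178291200 ≈ 0.029737

0.029737


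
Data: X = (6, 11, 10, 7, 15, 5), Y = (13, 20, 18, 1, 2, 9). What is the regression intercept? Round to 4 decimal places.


a = ybar - b*xbar, where b = sum((xi-xbar)(yi-ybar)) / sum((xi-xbar)^2)
n = 6, xbar = 54/6 = 9, ybar = 63/6 = 10.5
Sxy = sum((xi-xbar)(yi-ybar)) = -7
Sxx = sum((xi-xbar)^2) = 70
b = Sxy / Sxx = -0.1
a = 10.5 - (-0.1) * 9 = 11.4

11.4000


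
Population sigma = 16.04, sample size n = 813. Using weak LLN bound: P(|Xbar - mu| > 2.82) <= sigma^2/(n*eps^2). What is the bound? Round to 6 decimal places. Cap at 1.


bound = min(1, sigma^2/(n*eps^2))
sigma^2 = 16.04^2 = 257.2816
n*eps^2 = 813 * 2.82^2 = 813 * 7.9524 = 6465.3012
sigma^2/(n*eps^2) = 257.2816 / 6465.3012 ≈ 0.03979422

0.039794


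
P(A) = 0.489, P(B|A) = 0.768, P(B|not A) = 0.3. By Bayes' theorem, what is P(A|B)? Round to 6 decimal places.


P(A|B) = P(B|A)*P(A) / P(B), P(B) = P(B|A)*P(A) + P(B|not A)*P(not A)
P(B|A)*P(A) = 0.768 * 0.489 = 0.375552
P(B|not A)*P(not A) = 0.3 * 0.511 = 0.1533
P(B) = 0.375552 + 0.1533 = 0.528852
P(A|B) = 0.375552 / 0.528852 ≈ 0.71012684

0.710127


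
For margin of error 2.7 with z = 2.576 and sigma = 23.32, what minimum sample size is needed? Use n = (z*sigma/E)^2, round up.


z*sigma/E = 2.576 * 23.32 / 2.7 ≈ 22.249007
(z*sigma/E)^2 ≈ 495.018331
round up: n = 496

496


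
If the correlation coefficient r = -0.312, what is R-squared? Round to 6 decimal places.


R^2 = r^2 = (-0.312)^2 = 0.097344

0.097344


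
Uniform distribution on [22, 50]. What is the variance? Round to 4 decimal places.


Var = (b-a)^2 / 12
(b-a)^2 = (50 - 22)^2 = 784
Var = 784/12 ≈ 65.333333

65.3333


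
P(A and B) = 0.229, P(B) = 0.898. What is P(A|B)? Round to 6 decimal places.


P(A|B) = P(A and B) / P(B) = 0.229 / 0.898 = 229/898 ≈ 0.25501114

0.255011


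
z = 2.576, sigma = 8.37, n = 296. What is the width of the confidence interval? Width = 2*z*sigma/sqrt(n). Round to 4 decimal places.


width = 2*z*sigma/sqrt(n)
2*z*sigma = 2 * 2.576 * 8.37 = 43.12224
sqrt(296) ≈ 17.204651
width = 43.12224 / 17.204651 ≈ 2.506429

2.5064


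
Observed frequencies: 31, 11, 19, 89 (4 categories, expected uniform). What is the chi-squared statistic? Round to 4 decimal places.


chi2 = sum((O-E)^2/E), E = total/4
total = 150, E = 150/4 = 37.5
(31 - 37.5)^2 / 37.5 = 42.25 / 37.5 = 169/150 ≈ 1.126667
(11 - 37.5)^2 / 37.5 = 702.25 / 37.5 = 2809/150 ≈ 18.726667
(19 - 37.5)^2 / 37.5 = 342.25 / 37.5 = 1369/150 ≈ 9.126667
(89 - 37.5)^2 / 37.5 = 2652.25 / 37.5 = 10609/150 ≈ 70.726667
chi2 = 7478/75 ≈ 99.706667

99.7067


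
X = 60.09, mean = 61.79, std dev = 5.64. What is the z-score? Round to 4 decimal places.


z = (X - mu) / sigma
X - mu = 60.09 - 61.79 = -1.7
z = -1.7 / 5.64 = -85/282 ≈ -0.301418

-0.3014


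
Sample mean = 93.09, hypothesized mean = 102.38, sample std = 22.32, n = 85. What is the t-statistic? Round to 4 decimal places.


t = (xbar - mu0) / (s/sqrt(n))
xbar - mu0 = 93.09 - 102.38 = -9.29
sqrt(85) ≈ 9.21954446
s/sqrt(n) = 22.32 / 9.21954446 ≈ 2.42094391
t = -9.29 / 2.42094391 ≈ -3.837346

-3.8373


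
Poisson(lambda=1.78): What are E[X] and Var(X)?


E[X] = Var(X) = lambda = 1.78

1.78, 1.78


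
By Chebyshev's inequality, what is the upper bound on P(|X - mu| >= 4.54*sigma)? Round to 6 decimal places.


P <= 1/k^2
k^2 = 4.54^2 = 20.6116
1/k^2 = 1 / 20.6116 ≈ 0.04851637

0.048516


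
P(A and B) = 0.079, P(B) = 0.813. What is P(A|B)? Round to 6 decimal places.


P(A|B) = P(A and B) / P(B) = 0.079 / 0.813 = 79/813 ≈ 0.09717097

0.097171


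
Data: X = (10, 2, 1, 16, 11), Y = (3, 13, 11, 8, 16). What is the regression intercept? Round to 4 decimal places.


a = ybar - b*xbar, where b = sum((xi-xbar)(yi-ybar)) / sum((xi-xbar)^2)
n = 5, xbar = 40/5 = 8, ybar = 51/5 = 10.2
Sxy = sum((xi-xbar)(yi-ybar)) = -37
Sxx = sum((xi-xbar)^2) = 162
b = Sxy / Sxx = -37/162 ≈ -0.228395
a = 10.2 - (-0.228395) * 8 = 4871/405 ≈ 12.027160

12.0272


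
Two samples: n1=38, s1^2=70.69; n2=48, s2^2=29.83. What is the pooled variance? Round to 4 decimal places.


sp^2 = ((n1-1)*s1^2 + (n2-1)*s2^2)/(n1+n2-2)
(n1-1)*s1^2 = 37 * 70.69 = 2615.53
(n2-1)*s2^2 = 47 * 29.83 = 1402.01
numerator = 2615.53 + 1402.01 = 4017.54
n1+n2-2 = 84
sp^2 = 4017.54 / 84 = 66959/1400 ≈ 47.827857

47.8279


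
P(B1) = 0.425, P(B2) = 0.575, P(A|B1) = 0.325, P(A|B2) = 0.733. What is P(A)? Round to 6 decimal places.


P(A) = P(A|B1)*P(B1) + P(A|B2)*P(B2)
P(A|B1)*P(B1) = 0.325 * 0.425 = 0.138125
P(A|B2)*P(B2) = 0.733 * 0.575 = 0.421475
P(A) = 0.138125 + 0.421475 = 0.5596

0.559600


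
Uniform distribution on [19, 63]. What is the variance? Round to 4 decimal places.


Var = (b-a)^2 / 12
(b-a)^2 = (63 - 19)^2 = 1936
Var = 1936/12 ≈ 161.333333

161.3333


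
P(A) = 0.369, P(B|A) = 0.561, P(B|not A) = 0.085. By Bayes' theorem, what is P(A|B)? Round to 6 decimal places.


P(A|B) = P(B|A)*P(A) / P(B), P(B) = P(B|A)*P(A) + P(B|not A)*P(not A)
P(B|A)*P(A) = 0.561 * 0.369 = 0.207009
P(B|not A)*P(not A) = 0.085 * 0.631 = 0.053635
P(B) = 0.207009 + 0.053635 = 0.260644
P(A|B) = 0.207009 / 0.260644 ≈ 0.79422124

0.794221


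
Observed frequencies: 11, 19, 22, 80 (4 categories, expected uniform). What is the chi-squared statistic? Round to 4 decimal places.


chi2 = sum((O-E)^2/E), E = total/4
total = 132, E = 132/4 = 33
(11 - 33)^2 / 33 = 484 / 33 = 44/3 ≈ 14.666667
(19 - 33)^2 / 33 = 196 / 33 = 196/33 ≈ 5.939394
(22 - 33)^2 / 33 = 121 / 33 = 11/3 ≈ 3.666667
(80 - 33)^2 / 33 = 2209 / 33 = 2209/33 ≈ 66.939394
chi2 = 3010/33 ≈ 91.212121

91.2121


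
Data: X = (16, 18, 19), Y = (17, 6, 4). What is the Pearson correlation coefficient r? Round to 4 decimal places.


r = sum((xi-xbar)(yi-ybar)) / sqrt(sum((xi-xbar)^2) * sum((yi-ybar)^2))
n = 3, xbar = 53/3 ≈ 17.666667, ybar = 27/3 = 9
Sxy = sum((xi-xbar)(yi-ybar)) = -21
Sxx = sum((xi-xbar)^2) = 14/3 ≈ 4.666667
Syy = sum((yi-ybar)^2) = 98
sqrt(Sxx*Syy) ≈ 21.385353
r = Sxy / sqrt(Sxx*Syy) = -21 / 21.385353 ≈ -0.981981

-0.9820


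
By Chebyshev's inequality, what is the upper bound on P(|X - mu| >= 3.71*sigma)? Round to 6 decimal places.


P <= 1/k^2
k^2 = 3.71^2 = 13.7641
1/k^2 = 1 / 13.7641 ≈ 0.07265277

0.072653


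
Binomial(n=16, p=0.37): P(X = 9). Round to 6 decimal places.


P = C(n,k) * p^k * (1-p)^(n-k)
C(16,9) = 11440
p^k = 0.37^9 ≈ 0.0001299617
(1-p)^(n-k) = 0.63^7 ≈ 0.03938981
P = 11440 * 0.0001299617 * 0.03938981 ≈ 0.058563

0.058563


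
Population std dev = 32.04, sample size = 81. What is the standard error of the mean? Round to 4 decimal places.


SE = sigma / sqrt(n)
sqrt(81) = 9
SE = 32.04 / 9 = 3.56

3.5600
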